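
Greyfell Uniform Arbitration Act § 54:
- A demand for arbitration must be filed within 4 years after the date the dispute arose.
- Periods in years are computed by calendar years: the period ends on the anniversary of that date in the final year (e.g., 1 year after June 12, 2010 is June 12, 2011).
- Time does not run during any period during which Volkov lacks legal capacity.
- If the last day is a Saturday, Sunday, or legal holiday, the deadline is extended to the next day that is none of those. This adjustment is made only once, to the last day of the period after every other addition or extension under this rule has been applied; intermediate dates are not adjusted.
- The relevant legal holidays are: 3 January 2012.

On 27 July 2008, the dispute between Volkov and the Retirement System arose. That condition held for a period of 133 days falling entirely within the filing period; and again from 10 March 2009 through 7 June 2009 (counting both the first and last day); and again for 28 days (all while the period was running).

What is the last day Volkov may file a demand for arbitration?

4 years after 27 July 2008 is July 27, 2012.
Tolling adds 133 days: July 27, 2012 + 133 days = December 7, 2012.
From March 10, 2009 through June 7, 2009 inclusive is 90 days; tolling adds 90 days: December 7, 2012 + 90 days = March 7, 2013.
Tolling adds 28 days: March 7, 2013 + 28 days = April 4, 2013.
April 4, 2013 is a Thursday and not a legal holiday, so no extension applies.

April 4, 2013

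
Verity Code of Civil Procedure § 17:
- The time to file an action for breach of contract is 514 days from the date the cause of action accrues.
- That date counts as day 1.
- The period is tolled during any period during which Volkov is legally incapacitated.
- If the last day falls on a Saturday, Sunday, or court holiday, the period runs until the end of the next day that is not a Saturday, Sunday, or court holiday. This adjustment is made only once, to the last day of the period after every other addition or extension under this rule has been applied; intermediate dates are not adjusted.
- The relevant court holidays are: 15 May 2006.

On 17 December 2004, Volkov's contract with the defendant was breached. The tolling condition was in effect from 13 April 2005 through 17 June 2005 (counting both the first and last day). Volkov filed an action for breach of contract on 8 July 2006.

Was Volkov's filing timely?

Counting 17 December 2004 as day 1, day 514 is May 14, 2006.
From April 13, 2005 through June 17, 2005 inclusive is 66 days; tolling adds 66 days: May 14, 2006 + 66 days = July 19, 2006.
July 19, 2006 is a Wednesday and not a court holiday, so no extension applies.
The deadline is July 19, 2006; the filing on July 8, 2006 is on or before that date.

Yes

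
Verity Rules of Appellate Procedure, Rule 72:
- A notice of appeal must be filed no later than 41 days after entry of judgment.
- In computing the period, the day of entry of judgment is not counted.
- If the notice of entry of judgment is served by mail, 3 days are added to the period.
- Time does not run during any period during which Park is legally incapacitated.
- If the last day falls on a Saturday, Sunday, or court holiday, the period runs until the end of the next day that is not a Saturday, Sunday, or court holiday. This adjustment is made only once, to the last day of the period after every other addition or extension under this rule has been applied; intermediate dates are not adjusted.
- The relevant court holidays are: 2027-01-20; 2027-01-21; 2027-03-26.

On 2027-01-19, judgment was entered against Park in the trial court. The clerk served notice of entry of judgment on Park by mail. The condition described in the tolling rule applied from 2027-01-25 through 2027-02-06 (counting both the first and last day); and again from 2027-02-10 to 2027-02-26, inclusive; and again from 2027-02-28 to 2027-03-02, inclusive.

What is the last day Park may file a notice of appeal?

April 6, 2027

41 days after 2027-01-19 is March 1, 2027.
Service was by mail, adding 3 days: March 1, 2027 + 3 days = March 4, 2027.
From January 25, 2027 through February 6, 2027 inclusive is 13 days; tolling adds 13 days: March 4, 2027 + 13 days = March 17, 2027.
From February 10, 2027 through February 26, 2027 inclusive is 17 days; tolling adds 17 days: March 17, 2027 + 17 days = April 3, 2027.
From February 28, 2027 through March 2, 2027 inclusive is 3 days; tolling adds 3 days: April 3, 2027 + 3 days = April 6, 2027.
April 6, 2027 is a Tuesday and not a court holiday, so no extension applies.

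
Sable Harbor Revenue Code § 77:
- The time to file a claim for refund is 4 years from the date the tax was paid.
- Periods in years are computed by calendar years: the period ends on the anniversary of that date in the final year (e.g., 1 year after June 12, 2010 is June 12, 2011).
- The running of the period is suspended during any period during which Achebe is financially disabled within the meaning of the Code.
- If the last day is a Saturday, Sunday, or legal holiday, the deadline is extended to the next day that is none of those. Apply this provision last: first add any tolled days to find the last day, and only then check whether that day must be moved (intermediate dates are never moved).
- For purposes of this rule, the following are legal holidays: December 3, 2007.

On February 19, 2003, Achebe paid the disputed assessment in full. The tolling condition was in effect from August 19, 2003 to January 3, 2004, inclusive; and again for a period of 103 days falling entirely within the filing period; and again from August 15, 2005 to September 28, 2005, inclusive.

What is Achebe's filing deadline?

4 years after February 19, 2003 is February 19, 2007.
From August 19, 2003 through January 3, 2004 inclusive is 138 days; tolling adds 138 days: February 19, 2007 + 138 days = July 7, 2007.
Tolling adds 103 days: July 7, 2007 + 103 days = October 18, 2007.
From August 15, 2005 through September 28, 2005 inclusive is 45 days; tolling adds 45 days: October 18, 2007 + 45 days = December 2, 2007.
December 2, 2007 is Sunday; December 3, 2007 is a listed holiday. The next qualifying day is December 4, 2007.

December 4, 2007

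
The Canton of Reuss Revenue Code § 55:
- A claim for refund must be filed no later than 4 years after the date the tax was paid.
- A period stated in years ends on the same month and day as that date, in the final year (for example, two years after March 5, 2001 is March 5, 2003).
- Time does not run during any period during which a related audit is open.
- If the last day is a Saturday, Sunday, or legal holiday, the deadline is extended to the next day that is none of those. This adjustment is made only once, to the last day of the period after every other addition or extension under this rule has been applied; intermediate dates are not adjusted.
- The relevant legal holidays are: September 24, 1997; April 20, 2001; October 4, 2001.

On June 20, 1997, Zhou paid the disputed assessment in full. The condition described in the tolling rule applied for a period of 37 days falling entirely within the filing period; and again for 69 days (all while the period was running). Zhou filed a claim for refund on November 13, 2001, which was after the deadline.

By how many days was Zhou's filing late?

4 years after June 20, 1997 is June 20, 2001.
Tolling adds 37 days: June 20, 2001 + 37 days = July 27, 2001.
Tolling adds 69 days: July 27, 2001 + 69 days = October 4, 2001.
October 4, 2001 is a listed holiday. The next qualifying day is October 5, 2001.
The deadline is October 5, 2001; from October 5, 2001 to November 13, 2001 is 39 days.

39 days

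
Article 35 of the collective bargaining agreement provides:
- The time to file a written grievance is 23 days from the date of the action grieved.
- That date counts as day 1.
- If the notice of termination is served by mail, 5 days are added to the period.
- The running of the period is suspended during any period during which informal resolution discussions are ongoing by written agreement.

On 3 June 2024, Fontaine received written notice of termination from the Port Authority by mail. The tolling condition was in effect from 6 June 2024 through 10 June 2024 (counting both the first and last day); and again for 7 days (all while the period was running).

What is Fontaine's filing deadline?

July 12, 2024

Counting 3 June 2024 as day 1, day 23 is June 25, 2024.
Service was by mail, adding 5 days: June 25, 2024 + 5 days = June 30, 2024.
From June 6, 2024 through June 10, 2024 inclusive is 5 days; tolling adds 5 days: June 30, 2024 + 5 days = July 5, 2024.
Tolling adds 7 days: July 5, 2024 + 7 days = July 12, 2024.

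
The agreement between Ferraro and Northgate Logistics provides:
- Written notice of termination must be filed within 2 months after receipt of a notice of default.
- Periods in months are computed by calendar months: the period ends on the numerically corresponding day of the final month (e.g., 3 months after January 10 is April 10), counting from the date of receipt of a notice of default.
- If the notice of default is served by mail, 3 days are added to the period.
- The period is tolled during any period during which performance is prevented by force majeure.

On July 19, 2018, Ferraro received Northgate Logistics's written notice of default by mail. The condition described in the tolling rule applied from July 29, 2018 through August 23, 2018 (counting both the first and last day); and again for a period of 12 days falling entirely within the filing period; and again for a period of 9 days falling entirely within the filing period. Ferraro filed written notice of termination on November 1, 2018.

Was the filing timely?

2 months after July 19, 2018 is September 19, 2018.
Service was by mail, adding 3 days: September 19, 2018 + 3 days = September 22, 2018.
From July 29, 2018 through August 23, 2018 inclusive is 26 days; tolling adds 26 days: September 22, 2018 + 26 days = October 18, 2018.
Tolling adds 12 days: October 18, 2018 + 12 days = October 30, 2018.
Tolling adds 9 days: October 30, 2018 + 9 days = November 8, 2018.
The deadline is November 8, 2018; the filing on November 1, 2018 is on or before that date.

Yes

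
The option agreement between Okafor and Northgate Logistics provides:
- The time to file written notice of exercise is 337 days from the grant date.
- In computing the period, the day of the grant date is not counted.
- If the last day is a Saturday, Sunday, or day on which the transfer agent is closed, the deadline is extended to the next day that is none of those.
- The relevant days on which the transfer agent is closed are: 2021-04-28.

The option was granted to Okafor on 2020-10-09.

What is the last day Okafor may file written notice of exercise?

337 days after 2020-10-09 is September 11, 2021.
September 11, 2021 is Saturday; September 12, 2021 is Sunday. The next qualifying day is September 13, 2021.

September 13, 2021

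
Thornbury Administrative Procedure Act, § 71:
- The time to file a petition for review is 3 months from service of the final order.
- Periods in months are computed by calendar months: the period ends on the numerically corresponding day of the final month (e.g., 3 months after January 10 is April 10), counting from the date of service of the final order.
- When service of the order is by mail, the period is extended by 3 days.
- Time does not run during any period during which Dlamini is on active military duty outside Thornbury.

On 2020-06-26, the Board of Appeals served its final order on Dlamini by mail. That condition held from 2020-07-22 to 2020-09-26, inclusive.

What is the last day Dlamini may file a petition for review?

3 months after 2020-06-26 is September 26, 2020.
Service was by mail, adding 3 days: September 26, 2020 + 3 days = September 29, 2020.
From July 22, 2020 through September 26, 2020 inclusive is 67 days; tolling adds 67 days: September 29, 2020 + 67 days = December 5, 2020.

December 5, 2020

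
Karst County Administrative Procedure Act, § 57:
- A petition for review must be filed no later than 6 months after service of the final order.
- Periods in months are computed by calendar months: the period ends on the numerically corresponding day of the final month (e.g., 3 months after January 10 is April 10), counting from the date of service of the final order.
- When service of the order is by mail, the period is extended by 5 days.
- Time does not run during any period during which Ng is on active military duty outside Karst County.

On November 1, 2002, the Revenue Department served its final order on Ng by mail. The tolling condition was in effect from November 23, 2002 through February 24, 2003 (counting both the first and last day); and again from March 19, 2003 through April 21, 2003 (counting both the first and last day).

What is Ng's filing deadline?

6 months after November 1, 2002 is May 1, 2003.
Service was by mail, adding 5 days: May 1, 2003 + 5 days = May 6, 2003.
From November 23, 2002 through February 24, 2003 inclusive is 94 days; tolling adds 94 days: May 6, 2003 + 94 days = August 8, 2003.
From March 19, 2003 through April 21, 2003 inclusive is 34 days; tolling adds 34 days: August 8, 2003 + 34 days = September 11, 2003.

September 11, 2003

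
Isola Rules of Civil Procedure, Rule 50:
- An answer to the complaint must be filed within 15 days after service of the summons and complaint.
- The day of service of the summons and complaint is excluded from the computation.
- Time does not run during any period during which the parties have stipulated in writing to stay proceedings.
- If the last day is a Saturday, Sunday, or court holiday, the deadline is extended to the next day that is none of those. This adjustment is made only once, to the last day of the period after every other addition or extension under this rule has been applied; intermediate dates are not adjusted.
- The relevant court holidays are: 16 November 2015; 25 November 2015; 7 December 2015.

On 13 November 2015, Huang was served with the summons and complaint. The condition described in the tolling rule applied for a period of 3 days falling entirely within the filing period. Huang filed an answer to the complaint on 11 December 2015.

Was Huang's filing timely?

No

15 days after 13 November 2015 is November 28, 2015.
Tolling adds 3 days: November 28, 2015 + 3 days = December 1, 2015.
December 1, 2015 is a Tuesday and not a court holiday, so no extension applies.
The deadline is December 1, 2015; the filing on December 11, 2015 is after that date.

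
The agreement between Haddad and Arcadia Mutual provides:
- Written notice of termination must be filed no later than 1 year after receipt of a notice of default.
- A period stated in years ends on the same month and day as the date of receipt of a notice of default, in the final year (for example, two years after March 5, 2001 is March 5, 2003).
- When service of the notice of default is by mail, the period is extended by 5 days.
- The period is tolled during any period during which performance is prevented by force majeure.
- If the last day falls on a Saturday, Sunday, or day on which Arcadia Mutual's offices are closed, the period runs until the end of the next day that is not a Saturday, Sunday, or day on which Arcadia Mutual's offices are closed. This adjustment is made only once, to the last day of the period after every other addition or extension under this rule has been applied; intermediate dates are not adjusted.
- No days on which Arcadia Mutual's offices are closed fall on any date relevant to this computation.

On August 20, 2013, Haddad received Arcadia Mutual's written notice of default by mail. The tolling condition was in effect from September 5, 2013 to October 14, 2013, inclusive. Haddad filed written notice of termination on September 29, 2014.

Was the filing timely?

Yes

1 year after August 20, 2013 is August 20, 2014.
Service was by mail, adding 5 days: August 20, 2014 + 5 days = August 25, 2014.
From September 5, 2013 through October 14, 2013 inclusive is 40 days; tolling adds 40 days: August 25, 2014 + 40 days = October 4, 2014.
October 4, 2014 is Saturday; October 5, 2014 is Sunday. The next qualifying day is October 6, 2014.
The deadline is October 6, 2014; the filing on September 29, 2014 is on or before that date.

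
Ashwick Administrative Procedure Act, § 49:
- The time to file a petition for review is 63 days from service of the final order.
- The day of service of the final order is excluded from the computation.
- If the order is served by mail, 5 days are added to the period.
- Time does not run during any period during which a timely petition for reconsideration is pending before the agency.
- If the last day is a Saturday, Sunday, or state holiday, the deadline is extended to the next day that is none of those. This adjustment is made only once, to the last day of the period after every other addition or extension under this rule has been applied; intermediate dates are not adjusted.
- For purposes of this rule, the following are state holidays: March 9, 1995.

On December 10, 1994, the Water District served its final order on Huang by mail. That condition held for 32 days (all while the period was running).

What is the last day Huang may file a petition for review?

63 days after December 10, 1994 is February 11, 1995.
Service was by mail, adding 5 days: February 11, 1995 + 5 days = February 16, 1995.
Tolling adds 32 days: February 16, 1995 + 32 days = March 20, 1995.
March 20, 1995 is a Monday and not a state holiday, so no extension applies.

March 20, 1995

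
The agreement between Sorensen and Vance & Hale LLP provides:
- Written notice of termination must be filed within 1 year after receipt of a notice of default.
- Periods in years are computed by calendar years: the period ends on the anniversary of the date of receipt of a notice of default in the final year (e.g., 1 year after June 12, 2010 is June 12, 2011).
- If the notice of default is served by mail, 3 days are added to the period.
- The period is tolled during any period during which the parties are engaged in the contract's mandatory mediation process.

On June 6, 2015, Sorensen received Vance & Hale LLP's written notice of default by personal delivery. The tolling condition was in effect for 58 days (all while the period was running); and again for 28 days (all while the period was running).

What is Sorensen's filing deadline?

1 year after June 6, 2015 is June 6, 2016.
Service was not by mail, so no mail extension applies.
Tolling adds 58 days: June 6, 2016 + 58 days = August 3, 2016.
Tolling adds 28 days: August 3, 2016 + 28 days = August 31, 2016.

August 31, 2016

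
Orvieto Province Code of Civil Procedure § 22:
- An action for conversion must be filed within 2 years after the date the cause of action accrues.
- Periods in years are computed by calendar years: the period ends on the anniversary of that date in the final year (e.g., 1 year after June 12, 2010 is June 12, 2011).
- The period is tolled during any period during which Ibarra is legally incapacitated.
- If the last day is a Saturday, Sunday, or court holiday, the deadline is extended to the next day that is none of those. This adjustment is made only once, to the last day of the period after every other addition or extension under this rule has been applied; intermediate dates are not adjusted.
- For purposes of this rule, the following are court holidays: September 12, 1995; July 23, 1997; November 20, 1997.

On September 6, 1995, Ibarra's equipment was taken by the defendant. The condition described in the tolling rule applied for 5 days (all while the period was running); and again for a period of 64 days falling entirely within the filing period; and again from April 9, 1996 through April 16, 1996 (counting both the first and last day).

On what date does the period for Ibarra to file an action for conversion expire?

November 24, 1997

2 years after September 6, 1995 is September 6, 1997.
Tolling adds 5 days: September 6, 1997 + 5 days = September 11, 1997.
Tolling adds 64 days: September 11, 1997 + 64 days = November 14, 1997.
From April 9, 1996 through April 16, 1996 inclusive is 8 days; tolling adds 8 days: November 14, 1997 + 8 days = November 22, 1997.
November 22, 1997 is Saturday; November 23, 1997 is Sunday. The next qualifying day is November 24, 1997.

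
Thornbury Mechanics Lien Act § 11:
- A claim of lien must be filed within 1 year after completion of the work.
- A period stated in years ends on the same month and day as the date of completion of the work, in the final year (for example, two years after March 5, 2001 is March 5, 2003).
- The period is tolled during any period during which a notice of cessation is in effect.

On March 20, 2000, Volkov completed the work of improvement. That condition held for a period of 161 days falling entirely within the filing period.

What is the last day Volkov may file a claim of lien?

August 28, 2001

1 year after March 20, 2000 is March 20, 2001.
Tolling adds 161 days: March 20, 2001 + 161 days = August 28, 2001.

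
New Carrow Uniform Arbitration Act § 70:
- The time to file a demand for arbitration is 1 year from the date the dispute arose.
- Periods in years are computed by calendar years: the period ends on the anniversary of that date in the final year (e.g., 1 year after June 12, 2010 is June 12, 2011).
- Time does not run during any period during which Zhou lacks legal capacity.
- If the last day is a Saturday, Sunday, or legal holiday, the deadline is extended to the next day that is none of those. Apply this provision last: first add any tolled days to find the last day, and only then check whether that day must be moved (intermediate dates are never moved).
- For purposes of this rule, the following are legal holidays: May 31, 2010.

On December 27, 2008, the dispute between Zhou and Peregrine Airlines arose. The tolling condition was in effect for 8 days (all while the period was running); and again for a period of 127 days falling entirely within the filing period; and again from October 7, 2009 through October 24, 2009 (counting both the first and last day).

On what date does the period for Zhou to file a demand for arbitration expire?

1 year after December 27, 2008 is December 27, 2009.
Tolling adds 8 days: December 27, 2009 + 8 days = January 4, 2010.
Tolling adds 127 days: January 4, 2010 + 127 days = May 11, 2010.
From October 7, 2009 through October 24, 2009 inclusive is 18 days; tolling adds 18 days: May 11, 2010 + 18 days = May 29, 2010.
May 29, 2010 is Saturday; May 30, 2010 is Sunday; May 31, 2010 is a listed holiday. The next qualifying day is June 1, 2010.

June 1, 2010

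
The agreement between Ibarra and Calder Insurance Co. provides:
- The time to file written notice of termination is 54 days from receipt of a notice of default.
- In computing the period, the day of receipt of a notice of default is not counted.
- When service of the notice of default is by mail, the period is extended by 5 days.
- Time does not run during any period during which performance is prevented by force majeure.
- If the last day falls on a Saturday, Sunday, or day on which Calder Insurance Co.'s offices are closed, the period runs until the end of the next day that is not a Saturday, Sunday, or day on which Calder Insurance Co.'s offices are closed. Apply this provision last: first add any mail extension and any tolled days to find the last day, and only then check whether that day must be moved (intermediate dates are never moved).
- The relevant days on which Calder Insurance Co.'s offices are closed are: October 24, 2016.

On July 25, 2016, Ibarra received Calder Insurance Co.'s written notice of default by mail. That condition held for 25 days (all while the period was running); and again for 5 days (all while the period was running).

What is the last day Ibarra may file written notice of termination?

54 days after July 25, 2016 is September 17, 2016.
Service was by mail, adding 5 days: September 17, 2016 + 5 days = September 22, 2016.
Tolling adds 25 days: September 22, 2016 + 25 days = October 17, 2016.
Tolling adds 5 days: October 17, 2016 + 5 days = October 22, 2016.
October 22, 2016 is Saturday; October 23, 2016 is Sunday; October 24, 2016 is a listed holiday. The next qualifying day is October 25, 2016.

October 25, 2016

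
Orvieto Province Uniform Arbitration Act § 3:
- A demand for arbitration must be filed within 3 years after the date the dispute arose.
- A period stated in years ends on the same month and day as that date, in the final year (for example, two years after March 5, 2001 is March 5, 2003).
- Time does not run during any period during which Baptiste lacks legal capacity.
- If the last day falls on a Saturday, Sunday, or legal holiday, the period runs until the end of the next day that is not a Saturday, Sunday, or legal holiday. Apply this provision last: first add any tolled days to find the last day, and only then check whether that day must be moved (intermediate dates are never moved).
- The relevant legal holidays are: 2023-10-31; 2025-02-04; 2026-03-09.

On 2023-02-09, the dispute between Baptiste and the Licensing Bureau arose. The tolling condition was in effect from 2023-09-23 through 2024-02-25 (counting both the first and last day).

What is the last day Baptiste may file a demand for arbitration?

July 15, 2026

3 years after 2023-02-09 is February 9, 2026.
From September 23, 2023 through February 25, 2024 inclusive is 156 days; tolling adds 156 days: February 9, 2026 + 156 days = July 15, 2026.
July 15, 2026 is a Wednesday and not a legal holiday, so no extension applies.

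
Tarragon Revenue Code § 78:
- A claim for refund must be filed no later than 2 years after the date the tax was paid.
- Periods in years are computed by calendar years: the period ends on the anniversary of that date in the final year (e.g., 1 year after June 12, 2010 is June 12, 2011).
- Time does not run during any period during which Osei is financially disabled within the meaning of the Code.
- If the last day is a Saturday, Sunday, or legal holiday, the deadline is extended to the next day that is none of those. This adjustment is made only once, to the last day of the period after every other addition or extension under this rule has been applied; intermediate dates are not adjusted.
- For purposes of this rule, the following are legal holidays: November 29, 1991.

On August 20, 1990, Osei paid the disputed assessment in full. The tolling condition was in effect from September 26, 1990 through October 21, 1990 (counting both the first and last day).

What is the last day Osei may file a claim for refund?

September 15, 1992

2 years after August 20, 1990 is August 20, 1992.
From September 26, 1990 through October 21, 1990 inclusive is 26 days; tolling adds 26 days: August 20, 1992 + 26 days = September 15, 1992.
September 15, 1992 is a Tuesday and not a legal holiday, so no extension applies.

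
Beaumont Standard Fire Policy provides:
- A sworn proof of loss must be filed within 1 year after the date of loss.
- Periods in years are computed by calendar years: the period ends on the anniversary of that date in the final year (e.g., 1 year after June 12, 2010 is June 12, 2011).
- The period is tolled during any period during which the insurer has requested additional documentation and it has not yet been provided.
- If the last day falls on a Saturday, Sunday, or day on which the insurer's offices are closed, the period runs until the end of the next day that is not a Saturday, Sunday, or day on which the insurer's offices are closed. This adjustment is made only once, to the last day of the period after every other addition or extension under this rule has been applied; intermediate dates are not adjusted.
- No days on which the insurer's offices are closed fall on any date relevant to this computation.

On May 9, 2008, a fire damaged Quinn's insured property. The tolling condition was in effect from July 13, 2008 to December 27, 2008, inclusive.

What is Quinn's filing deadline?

October 26, 2009

1 year after May 9, 2008 is May 9, 2009.
From July 13, 2008 through December 27, 2008 inclusive is 168 days; tolling adds 168 days: May 9, 2009 + 168 days = October 24, 2009.
October 24, 2009 is Saturday; October 25, 2009 is Sunday. The next qualifying day is October 26, 2009.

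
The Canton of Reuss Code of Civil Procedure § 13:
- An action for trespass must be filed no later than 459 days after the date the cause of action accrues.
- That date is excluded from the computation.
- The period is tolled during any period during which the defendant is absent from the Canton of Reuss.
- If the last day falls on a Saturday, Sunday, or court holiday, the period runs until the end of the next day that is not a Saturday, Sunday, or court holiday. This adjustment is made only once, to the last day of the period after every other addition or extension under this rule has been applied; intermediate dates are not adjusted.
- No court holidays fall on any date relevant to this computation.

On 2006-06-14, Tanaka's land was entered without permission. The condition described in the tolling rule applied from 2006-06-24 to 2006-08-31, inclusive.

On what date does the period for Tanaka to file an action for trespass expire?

November 26, 2007

459 days after 2006-06-14 is September 16, 2007.
From June 24, 2006 through August 31, 2006 inclusive is 69 days; tolling adds 69 days: September 16, 2007 + 69 days = November 24, 2007.
November 24, 2007 is Saturday; November 25, 2007 is Sunday. The next qualifying day is November 26, 2007.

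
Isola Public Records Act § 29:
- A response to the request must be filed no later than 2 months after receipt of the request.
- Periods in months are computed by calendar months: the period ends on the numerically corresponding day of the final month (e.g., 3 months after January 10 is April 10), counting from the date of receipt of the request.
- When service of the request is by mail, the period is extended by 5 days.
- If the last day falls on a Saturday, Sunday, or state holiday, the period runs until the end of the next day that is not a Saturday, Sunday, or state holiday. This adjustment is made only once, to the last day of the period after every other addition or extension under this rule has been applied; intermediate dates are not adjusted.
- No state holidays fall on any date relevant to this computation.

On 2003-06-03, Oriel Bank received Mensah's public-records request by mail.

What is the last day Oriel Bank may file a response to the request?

August 8, 2003

2 months after 2003-06-03 is August 3, 2003.
Service was by mail, adding 5 days: August 3, 2003 + 5 days = August 8, 2003.
August 8, 2003 is a Friday and not a state holiday, so no extension applies.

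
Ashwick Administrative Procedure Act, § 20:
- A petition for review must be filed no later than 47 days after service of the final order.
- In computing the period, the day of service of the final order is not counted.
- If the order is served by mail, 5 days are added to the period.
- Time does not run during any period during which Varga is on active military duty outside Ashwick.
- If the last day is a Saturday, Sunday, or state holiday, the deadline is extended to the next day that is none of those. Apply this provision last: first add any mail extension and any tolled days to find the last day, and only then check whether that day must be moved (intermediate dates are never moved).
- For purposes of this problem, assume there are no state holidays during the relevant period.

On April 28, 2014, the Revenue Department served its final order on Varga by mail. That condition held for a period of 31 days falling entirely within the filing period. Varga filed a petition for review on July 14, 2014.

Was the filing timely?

Yes

47 days after April 28, 2014 is June 14, 2014.
Service was by mail, adding 5 days: June 14, 2014 + 5 days = June 19, 2014.
Tolling adds 31 days: June 19, 2014 + 31 days = July 20, 2014.
July 20, 2014 is Sunday. The next qualifying day is July 21, 2014.
The deadline is July 21, 2014; the filing on July 14, 2014 is on or before that date.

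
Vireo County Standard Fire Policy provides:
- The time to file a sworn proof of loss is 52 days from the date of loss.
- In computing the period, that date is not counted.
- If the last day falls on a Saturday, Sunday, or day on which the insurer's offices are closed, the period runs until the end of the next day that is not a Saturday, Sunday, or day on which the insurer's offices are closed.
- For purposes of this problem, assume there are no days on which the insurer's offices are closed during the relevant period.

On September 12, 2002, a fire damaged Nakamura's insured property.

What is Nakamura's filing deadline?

November 4, 2002

52 days after September 12, 2002 is November 3, 2002.
November 3, 2002 is Sunday. The next qualifying day is November 4, 2002.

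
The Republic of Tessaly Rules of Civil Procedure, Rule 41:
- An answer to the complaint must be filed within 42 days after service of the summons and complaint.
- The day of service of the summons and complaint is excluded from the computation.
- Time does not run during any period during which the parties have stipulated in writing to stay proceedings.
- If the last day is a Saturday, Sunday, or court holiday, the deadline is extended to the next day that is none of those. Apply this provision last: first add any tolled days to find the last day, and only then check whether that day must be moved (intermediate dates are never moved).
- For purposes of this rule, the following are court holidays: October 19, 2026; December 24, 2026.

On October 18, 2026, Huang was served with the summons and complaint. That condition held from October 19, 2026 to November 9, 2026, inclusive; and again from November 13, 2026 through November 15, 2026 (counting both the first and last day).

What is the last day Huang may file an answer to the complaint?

December 25, 2026

42 days after October 18, 2026 is November 29, 2026.
From October 19, 2026 through November 9, 2026 inclusive is 22 days; tolling adds 22 days: November 29, 2026 + 22 days = December 21, 2026.
From November 13, 2026 through November 15, 2026 inclusive is 3 days; tolling adds 3 days: December 21, 2026 + 3 days = December 24, 2026.
December 24, 2026 is a listed holiday. The next qualifying day is December 25, 2026.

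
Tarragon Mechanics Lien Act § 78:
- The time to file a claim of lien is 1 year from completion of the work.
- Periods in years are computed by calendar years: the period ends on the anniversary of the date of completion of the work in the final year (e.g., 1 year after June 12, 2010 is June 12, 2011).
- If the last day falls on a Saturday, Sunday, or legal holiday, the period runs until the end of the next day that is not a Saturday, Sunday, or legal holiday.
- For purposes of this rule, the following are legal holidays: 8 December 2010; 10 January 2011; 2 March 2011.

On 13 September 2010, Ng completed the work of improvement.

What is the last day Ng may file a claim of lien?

1 year after 13 September 2010 is September 13, 2011.
September 13, 2011 is a Tuesday and not a legal holiday, so no extension applies.

September 13, 2011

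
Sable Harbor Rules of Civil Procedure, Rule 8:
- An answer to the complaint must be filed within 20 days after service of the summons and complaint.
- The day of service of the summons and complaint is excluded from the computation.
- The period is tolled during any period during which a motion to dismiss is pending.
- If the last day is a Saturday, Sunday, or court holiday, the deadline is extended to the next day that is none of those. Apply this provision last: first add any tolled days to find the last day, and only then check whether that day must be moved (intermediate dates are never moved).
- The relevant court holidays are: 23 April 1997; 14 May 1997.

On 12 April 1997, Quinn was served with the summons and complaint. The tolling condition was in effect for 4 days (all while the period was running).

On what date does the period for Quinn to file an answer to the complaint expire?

May 6, 1997

20 days after 12 April 1997 is May 2, 1997.
Tolling adds 4 days: May 2, 1997 + 4 days = May 6, 1997.
May 6, 1997 is a Tuesday and not a court holiday, so no extension applies.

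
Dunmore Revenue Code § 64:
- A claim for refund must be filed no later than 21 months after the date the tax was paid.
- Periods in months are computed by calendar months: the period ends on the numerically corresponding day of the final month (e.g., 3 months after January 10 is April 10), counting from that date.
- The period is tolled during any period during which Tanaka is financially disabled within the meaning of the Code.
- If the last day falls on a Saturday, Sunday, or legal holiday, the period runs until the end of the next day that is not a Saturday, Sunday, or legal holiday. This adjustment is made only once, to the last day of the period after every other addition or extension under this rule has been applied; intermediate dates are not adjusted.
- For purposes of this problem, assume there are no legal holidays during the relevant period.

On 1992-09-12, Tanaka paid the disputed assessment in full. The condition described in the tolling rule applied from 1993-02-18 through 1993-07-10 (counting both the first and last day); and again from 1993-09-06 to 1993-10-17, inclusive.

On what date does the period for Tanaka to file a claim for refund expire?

21 months after 1992-09-12 is June 12, 1994.
From February 18, 1993 through July 10, 1993 inclusive is 143 days; tolling adds 143 days: June 12, 1994 + 143 days = November 2, 1994.
From September 6, 1993 through October 17, 1993 inclusive is 42 days; tolling adds 42 days: November 2, 1994 + 42 days = December 14, 1994.
December 14, 1994 is a Wednesday and not a legal holiday, so no extension applies.

December 14, 1994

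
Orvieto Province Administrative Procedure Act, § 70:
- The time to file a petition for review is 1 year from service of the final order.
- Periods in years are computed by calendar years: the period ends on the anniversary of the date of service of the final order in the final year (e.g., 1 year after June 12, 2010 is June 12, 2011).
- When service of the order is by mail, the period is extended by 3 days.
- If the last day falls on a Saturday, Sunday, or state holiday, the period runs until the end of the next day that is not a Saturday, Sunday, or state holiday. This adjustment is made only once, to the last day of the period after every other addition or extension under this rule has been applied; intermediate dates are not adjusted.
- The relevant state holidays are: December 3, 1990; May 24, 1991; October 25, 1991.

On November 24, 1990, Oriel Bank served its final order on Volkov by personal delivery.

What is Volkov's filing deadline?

1 year after November 24, 1990 is November 24, 1991.
Service was not by mail, so no mail extension applies.
November 24, 1991 is Sunday. The next qualifying day is November 25, 1991.

November 25, 1991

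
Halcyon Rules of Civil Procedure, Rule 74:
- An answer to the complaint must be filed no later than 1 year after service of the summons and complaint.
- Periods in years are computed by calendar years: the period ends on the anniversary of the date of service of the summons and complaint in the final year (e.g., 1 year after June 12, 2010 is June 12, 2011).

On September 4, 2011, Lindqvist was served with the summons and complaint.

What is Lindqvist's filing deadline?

1 year after September 4, 2011 is September 4, 2012.

September 4, 2012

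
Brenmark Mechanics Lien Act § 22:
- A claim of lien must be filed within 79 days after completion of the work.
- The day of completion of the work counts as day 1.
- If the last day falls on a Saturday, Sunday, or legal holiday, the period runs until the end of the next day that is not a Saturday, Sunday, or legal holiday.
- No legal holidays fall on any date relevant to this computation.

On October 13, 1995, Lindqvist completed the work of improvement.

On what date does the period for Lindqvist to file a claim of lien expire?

Counting October 13, 1995 as day 1, day 79 is December 30, 1995.
December 30, 1995 is Saturday; December 31, 1995 is Sunday. The next qualifying day is January 1, 1996.

January 1, 1996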